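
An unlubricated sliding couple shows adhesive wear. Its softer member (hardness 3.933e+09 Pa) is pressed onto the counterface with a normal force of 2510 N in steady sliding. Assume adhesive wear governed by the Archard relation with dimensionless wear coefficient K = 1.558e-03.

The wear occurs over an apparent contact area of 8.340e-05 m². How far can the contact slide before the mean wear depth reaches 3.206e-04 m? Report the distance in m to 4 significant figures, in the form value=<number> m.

Each operation carries full precision — shown intermediates are rounded — a single final rounding to 4 significant digits.
Restated in SI base units: W = 2510 N, H = 3.933e+09 Pa, K = 1.558e-03.
Volume at the limit: V_lim = h_lim·A = 3.206e-04 · 8.340e-05 = 2.674e-08 m³.
Inverting, life L = V_lim·H/(K·W) = 2.674e-08 · 3.933e+09 / (1.558e-03 · 2510) = 26.89 m.

value=26.89 m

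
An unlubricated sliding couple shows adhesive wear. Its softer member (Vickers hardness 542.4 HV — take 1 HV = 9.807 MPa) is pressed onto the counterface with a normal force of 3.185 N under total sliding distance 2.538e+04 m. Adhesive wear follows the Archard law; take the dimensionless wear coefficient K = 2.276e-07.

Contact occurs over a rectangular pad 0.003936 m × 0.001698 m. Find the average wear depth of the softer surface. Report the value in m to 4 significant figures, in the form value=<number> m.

value=5.175e-07 m

The computation runs at full precision; the intermediates are printed rounded, and one last rounding: 4 significant digits.
Hardness H = 542.4 HV × 9.807 MPa/HV = 5319 MPa = 5.319e+09 Pa.
Contact area A = 0.003936 m × 0.001698 m = 6.683e-06 m².
In SI base units: W = 3.185 N, H = 5.319e+09 Pa, K = 2.276e-07.
Archard relation: V = K·W·L/H = 2.276e-07 · 3.185 · 2.538e+04 / 5.319e+09 = 3.459e-12 m³.
Average depth h = V/A = 3.459e-12 / 6.683e-06 = 5.175e-07 m.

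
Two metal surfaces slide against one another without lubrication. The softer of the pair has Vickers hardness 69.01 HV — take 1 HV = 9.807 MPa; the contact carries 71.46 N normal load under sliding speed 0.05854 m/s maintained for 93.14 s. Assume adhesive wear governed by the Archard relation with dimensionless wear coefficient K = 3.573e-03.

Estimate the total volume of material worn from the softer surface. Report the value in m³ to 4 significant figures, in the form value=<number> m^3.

All working math runs at full float precision. The intermediates are printed rounded. Rounded once at the end: four significant figures.
Convert: Path length L = v·t = 0.05854 m/s × 93.14 s = 5.452 m.
Convert: Hardness H = 69.01 HV × 9.807 MPa/HV = 676.8 MPa = 6.768e+08 Pa.
In SI base units, W = 71.46 N, H = 6.768e+08 Pa, K = 3.573e-03.
The Archard volume V = K·W·L/H = 3.573e-03 · 71.46 · 5.452 / 6.768e+08 = 2.057e-09 m³.

value=2.057e-09 m^3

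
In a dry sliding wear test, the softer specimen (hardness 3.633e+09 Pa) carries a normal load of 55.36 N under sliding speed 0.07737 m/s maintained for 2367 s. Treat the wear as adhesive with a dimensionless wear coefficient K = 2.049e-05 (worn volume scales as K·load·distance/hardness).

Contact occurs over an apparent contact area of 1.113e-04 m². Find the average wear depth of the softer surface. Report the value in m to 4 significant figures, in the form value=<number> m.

The algebra maintains exact precision. Intermediate values are shown rounded; a single final rounding to 4 significant digits.
The distance L = v·t = 0.07737 m/s × 2367 s = 183.1 m.
Working in SI base units: W = 55.36 N, H = 3.633e+09 Pa, K = 2.049e-05.
Archard volume V = K·W·L/H = 2.049e-05 · 55.36 · 183.1 / 3.633e+09 = 5.718e-11 m³.
Depth of wear h = V/A = 5.718e-11 / 1.113e-04 = 5.137e-07 m.

value=5.137e-07 m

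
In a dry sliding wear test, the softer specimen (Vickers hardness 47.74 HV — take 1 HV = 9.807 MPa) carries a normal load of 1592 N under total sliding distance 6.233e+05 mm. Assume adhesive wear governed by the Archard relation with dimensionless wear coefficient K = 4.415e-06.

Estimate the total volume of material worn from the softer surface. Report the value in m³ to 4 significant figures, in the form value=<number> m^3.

All arithmetic holds full precision. Intermediate values are shown rounded — rounded just once, at four significant figures.
Path length L = 6.233e+05 mm = 623.3 m.
Hardness H = 47.74 HV × 9.807 MPa/HV = 468.2 MPa = 4.682e+08 Pa.
Collected in SI base units: W = 1592 N, H = 4.682e+08 Pa, K = 4.415e-06.
The Archard volume V = K·W·L/H = 4.415e-06 · 1592 · 623.3 / 4.682e+08 = 9.357e-09 m³.

value=9.357e-09 m^3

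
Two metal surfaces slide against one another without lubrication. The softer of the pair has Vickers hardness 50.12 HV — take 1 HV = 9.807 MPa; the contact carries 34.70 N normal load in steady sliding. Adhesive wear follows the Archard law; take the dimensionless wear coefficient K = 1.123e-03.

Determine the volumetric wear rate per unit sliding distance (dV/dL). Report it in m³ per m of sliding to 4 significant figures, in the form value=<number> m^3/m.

Intermediates are printed rounded, and the algebra carries full precision; a lone final rounding: four significant figures.
Convert: Hardness H = 50.12 HV × 9.807 MPa/HV = 491.5 MPa = 4.915e+08 Pa.
As SI base values: W = 34.70 N, H = 4.915e+08 Pa, K = 1.123e-03.
Rate of wear dV/dL = K·W/H — distance-free: 1.123e-03 · 34.70 / 4.915e+08 = 7.928e-11 m³/m.

value=7.928e-11 m^3/m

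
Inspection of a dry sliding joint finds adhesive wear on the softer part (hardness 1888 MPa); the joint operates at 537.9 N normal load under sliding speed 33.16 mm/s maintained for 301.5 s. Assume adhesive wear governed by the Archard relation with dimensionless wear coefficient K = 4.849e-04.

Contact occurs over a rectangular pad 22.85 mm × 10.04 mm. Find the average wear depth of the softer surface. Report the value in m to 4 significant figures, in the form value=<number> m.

All arithmetic runs at exact precision — the intermediates are shown rounded. Rounded just once, at four significant figures.
Convert: Sliding speed v = 33.16 mm/s = 0.03316 m/s. Distance L = v·t = 0.03316 m/s × 301.5 s = 9.998 m.
Convert: Hardness H = 1888 MPa = 1.888e+09 Pa.
Convert: Pad sides 22.85 mm × 10.04 mm = 0.02285 m × 0.01004 m. Contact area A = 0.02285 m × 0.01004 m = 2.294e-04 m².
In SI base units: W = 537.9 N, H = 1.888e+09 Pa, K = 4.849e-04.
The Archard volume V = K·W·L/H = 4.849e-04 · 537.9 · 9.998 / 1.888e+09 = 1.381e-09 m³.
Depth h = V/A = 1.381e-09 / 2.294e-04 = 6.021e-06 m.

value=6.021e-06 m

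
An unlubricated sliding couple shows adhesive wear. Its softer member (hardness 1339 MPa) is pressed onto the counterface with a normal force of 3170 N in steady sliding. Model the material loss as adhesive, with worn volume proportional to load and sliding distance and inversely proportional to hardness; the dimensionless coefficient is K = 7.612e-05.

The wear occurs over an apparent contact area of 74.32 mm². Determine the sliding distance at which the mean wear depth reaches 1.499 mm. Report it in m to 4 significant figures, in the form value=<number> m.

value=618.2 m

Intermediates appear rounded, and each operation maintains exact precision. Rounded once at the end: four significant figures.
Hardness H = 1339 MPa = 1.339e+09 Pa.
Contact area A = 74.32 mm² = 7.432e-05 m².
Depth limit h_lim = 1.499 mm = 0.001499 m.
In SI base units, W = 3170 N, H = 1.339e+09 Pa, K = 7.612e-05.
Limit volume V_lim = h_lim·A = 0.001499 · 7.432e-05 = 1.114e-07 m³.
So the life L = V_lim·H/(K·W) = 1.114e-07 · 1.339e+09 / (7.612e-05 · 3170) = 618.2 m.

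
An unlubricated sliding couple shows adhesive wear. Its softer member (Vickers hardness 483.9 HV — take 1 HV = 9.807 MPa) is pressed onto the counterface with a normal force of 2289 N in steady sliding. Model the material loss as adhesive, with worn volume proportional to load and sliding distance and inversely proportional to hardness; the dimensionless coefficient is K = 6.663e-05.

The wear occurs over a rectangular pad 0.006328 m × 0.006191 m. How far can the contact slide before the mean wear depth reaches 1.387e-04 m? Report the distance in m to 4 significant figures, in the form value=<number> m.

Intermediate values are printed rounded, and the algebra keeps full precision. Rounded once at the end, at four significant figures.
Convert: Hardness H = 483.9 HV × 9.807 MPa/HV = 4746 MPa = 4.746e+09 Pa.
Convert: Contact area A = 0.006328 m × 0.006191 m = 3.918e-05 m².
In SI base units, W = 2289 N, H = 4.746e+09 Pa, K = 6.663e-05.
Limit volume V_lim = h_lim·A = 1.387e-04 · 3.918e-05 = 5.434e-09 m³.
Inverting, life L = V_lim·H/(K·W) = 5.434e-09 · 4.746e+09 / (6.663e-05 · 2289) = 169.1 m.

value=169.1 m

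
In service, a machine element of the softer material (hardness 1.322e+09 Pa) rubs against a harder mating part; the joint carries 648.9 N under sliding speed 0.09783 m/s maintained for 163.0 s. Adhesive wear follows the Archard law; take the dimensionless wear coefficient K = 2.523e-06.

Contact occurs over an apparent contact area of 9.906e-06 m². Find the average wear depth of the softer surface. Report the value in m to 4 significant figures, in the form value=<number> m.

value=1.994e-06 m

Every step carries exact precision; quoted intermediates are rounded — one final rounding: 4 significant digits.
Convert: Path length L = v·t = 0.09783 m/s × 163.0 s = 15.95 m.
Expressed in SI base units: W = 648.9 N, H = 1.322e+09 Pa, K = 2.523e-06.
Volume removed: V = K·W·L/H = 2.523e-06 · 648.9 · 15.95 / 1.322e+09 = 1.975e-11 m³.
Depth of wear h = V/A = 1.975e-11 / 9.906e-06 = 1.994e-06 m.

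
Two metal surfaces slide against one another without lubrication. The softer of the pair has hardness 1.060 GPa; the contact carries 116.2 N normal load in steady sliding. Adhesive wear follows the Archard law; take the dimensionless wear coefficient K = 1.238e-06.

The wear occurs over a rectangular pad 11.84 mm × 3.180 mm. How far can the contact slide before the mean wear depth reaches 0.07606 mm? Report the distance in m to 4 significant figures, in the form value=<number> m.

value=2.110e+04 m

All arithmetic carries full float precision, and intermediate values are printed rounded. Rounded once at the end: four significant figures.
Convert: Hardness H = 1.060 GPa = 1.060e+09 Pa.
Convert: Pad sides 11.84 mm × 3.180 mm = 0.01184 m × 0.003180 m. Contact area A = 0.01184 m × 0.003180 m = 3.765e-05 m².
Convert: Depth limit h_lim = 0.07606 mm = 7.606e-05 m.
Restated in SI base units: W = 116.2 N, H = 1.060e+09 Pa, K = 1.238e-06.
Permissible volume V_lim = h_lim·A = 7.606e-05 · 3.765e-05 = 2.864e-09 m³.
Thus life L = V_lim·H/(K·W) = 2.864e-09 · 1.060e+09 / (1.238e-06 · 116.2) = 2.110e+04 m.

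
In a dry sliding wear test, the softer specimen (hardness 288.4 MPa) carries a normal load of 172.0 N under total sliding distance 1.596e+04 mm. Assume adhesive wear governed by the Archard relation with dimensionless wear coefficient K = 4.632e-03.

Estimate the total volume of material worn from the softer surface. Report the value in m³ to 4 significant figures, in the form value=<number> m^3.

value=4.409e-08 m^3

All arithmetic keeps full precision, and the intermediates appear rounded. Rounded just once: 4 significant figures.
Sliding distance L = 1.596e+04 mm = 15.96 m.
Hardness H = 288.4 MPa = 2.884e+08 Pa.
Expressed in SI base units: W = 172.0 N, H = 2.884e+08 Pa, K = 4.632e-03.
The Archard volume V = K·W·L/H = 4.632e-03 · 172.0 · 15.96 / 2.884e+08 = 4.409e-08 m³.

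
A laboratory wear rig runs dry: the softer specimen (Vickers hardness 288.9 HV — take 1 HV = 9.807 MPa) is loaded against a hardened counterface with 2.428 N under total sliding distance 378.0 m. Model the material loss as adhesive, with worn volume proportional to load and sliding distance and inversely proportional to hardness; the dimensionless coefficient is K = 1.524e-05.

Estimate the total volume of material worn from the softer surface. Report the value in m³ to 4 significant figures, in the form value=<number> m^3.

value=4.937e-12 m^3

Displayed values are rounded. All arithmetic keeps exact precision, and a single final rounding, at four significant digits.
Hardness H = 288.9 HV × 9.807 MPa/HV = 2833 MPa = 2.833e+09 Pa.
Collected in SI base units: W = 2.428 N, H = 2.833e+09 Pa, K = 1.524e-05.
Archard volume V = K·W·L/H = 1.524e-05 · 2.428 · 378.0 / 2.833e+09 = 4.937e-12 m³.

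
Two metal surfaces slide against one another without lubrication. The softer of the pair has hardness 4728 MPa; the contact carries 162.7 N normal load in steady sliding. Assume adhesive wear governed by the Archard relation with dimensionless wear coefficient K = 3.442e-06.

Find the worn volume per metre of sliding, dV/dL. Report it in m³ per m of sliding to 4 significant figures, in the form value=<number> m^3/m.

Each operation keeps exact precision — intermediate values are printed rounded; one final rounding to four significant figures.
Convert: Hardness H = 4728 MPa = 4.728e+09 Pa.
Working in SI base units: W = 162.7 N, H = 4.728e+09 Pa, K = 3.442e-06.
Wear rate dV/dL = K·W/H (independent of L): 3.442e-06 · 162.7 / 4.728e+09 = 1.184e-13 m³/m.

value=1.184e-13 m^3/m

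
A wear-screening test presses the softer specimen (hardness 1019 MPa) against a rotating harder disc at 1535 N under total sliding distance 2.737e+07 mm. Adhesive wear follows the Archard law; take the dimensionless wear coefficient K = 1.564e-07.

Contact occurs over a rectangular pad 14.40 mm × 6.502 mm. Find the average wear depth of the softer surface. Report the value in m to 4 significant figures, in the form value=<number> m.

Each operation keeps full float precision — intermediate values are shown rounded; one final rounding, at four significant figures.
Convert: Total distance L = 2.737e+07 mm = 2.737e+04 m.
Convert: Hardness H = 1019 MPa = 1.019e+09 Pa.
Convert: Pad sides 14.40 mm × 6.502 mm = 0.01440 m × 0.006502 m. Contact area A = 0.01440 m × 0.006502 m = 9.363e-05 m².
Collected in SI base units: W = 1535 N, H = 1.019e+09 Pa, K = 1.564e-07.
By Archard's law, V = K·W·L/H = 1.564e-07 · 1535 · 2.737e+04 / 1.019e+09 = 6.448e-09 m³.
Depth h = V/A = 6.448e-09 / 9.363e-05 = 6.887e-05 m.

value=6.887e-05 m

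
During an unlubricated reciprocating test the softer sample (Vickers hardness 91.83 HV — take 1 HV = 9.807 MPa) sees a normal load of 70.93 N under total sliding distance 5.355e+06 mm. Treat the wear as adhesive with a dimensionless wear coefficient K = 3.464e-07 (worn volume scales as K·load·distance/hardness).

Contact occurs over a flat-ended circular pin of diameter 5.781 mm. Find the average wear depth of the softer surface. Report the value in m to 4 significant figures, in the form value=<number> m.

value=5.566e-06 m

Intermediates appear rounded; every step runs at full precision; a lone final rounding: four significant digits.
Convert: Sliding distance L = 5.355e+06 mm = 5355 m.
Convert: Hardness H = 91.83 HV × 9.807 MPa/HV = 900.6 MPa = 9.006e+08 Pa.
Convert: Pin diameter d = 5.781 mm = 0.005781 m. Contact area A = π·d²/4 = π·(0.005781 m)²/4 = 2.625e-05 m².
In SI base units: W = 70.93 N, H = 9.006e+08 Pa, K = 3.464e-07.
Apply Archard: V = K·W·L/H = 3.464e-07 · 70.93 · 5355 / 9.006e+08 = 1.461e-10 m³.
Depth of wear h = V/A = 1.461e-10 / 2.625e-05 = 5.566e-06 m.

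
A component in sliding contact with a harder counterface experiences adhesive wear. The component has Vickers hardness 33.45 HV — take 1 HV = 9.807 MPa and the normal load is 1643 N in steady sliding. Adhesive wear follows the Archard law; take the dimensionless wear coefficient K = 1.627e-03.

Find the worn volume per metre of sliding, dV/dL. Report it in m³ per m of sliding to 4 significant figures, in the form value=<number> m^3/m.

The computation maintains full precision; intermediates are displayed rounded, and rounded just once to 4 significant digits.
Convert: Hardness H = 33.45 HV × 9.807 MPa/HV = 328.0 MPa = 3.280e+08 Pa.
Collected in SI base units: W = 1643 N, H = 3.280e+08 Pa, K = 1.627e-03.
The wear rate dV/dL = K·W/H, per unit distance: 1.627e-03 · 1643 / 3.280e+08 = 8.149e-09 m³/m.

value=8.149e-09 m^3/m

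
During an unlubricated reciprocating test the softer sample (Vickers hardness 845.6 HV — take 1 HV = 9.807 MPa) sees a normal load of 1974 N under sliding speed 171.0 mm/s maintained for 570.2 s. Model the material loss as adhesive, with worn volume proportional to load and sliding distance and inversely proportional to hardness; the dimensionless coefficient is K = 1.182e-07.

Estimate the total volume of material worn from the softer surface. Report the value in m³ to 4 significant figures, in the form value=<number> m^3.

All arithmetic runs at full precision — intermediates are shown rounded, and a single final rounding to 4 significant digits.
Sliding speed v = 171.0 mm/s = 0.1710 m/s. Distance L = v·t = 0.1710 m/s × 570.2 s = 97.50 m.
Hardness H = 845.6 HV × 9.807 MPa/HV = 8293 MPa = 8.293e+09 Pa.
Expressed in SI base units: W = 1974 N, H = 8.293e+09 Pa, K = 1.182e-07.
The Archard volume V = K·W·L/H = 1.182e-07 · 1974 · 97.50 / 8.293e+09 = 2.743e-12 m³.

value=2.743e-12 m^3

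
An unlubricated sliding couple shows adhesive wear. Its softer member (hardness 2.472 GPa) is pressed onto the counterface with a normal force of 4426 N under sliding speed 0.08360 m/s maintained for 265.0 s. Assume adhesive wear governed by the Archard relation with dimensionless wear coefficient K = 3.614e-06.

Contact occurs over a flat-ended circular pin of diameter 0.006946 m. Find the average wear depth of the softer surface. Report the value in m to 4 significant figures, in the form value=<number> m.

Each operation holds exact precision; intermediates are printed rounded. Rounded once at the end: four significant figures.
Convert: Distance covered L = v·t = 0.08360 m/s × 265.0 s = 22.15 m.
Convert: Hardness H = 2.472 GPa = 2.472e+09 Pa.
Convert: Contact area A = π·d²/4 = π·(0.006946 m)²/4 = 3.789e-05 m².
Restated in SI base units: W = 4426 N, H = 2.472e+09 Pa, K = 3.614e-06.
The Archard volume V = K·W·L/H = 3.614e-06 · 4426 · 22.15 / 2.472e+09 = 1.434e-10 m³.
Depth h = V/A = 1.434e-10 / 3.789e-05 = 3.783e-06 m.

value=3.783e-06 m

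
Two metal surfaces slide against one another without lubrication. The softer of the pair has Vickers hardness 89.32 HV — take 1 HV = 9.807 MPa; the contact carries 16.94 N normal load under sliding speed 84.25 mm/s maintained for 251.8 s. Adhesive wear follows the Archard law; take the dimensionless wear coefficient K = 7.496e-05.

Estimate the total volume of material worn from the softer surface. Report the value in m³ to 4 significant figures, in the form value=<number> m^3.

value=3.075e-11 m^3

Intermediates are printed rounded; every step runs at full float precision. Rounded once at the end, at 4 significant figures.
Convert: Sliding speed v = 84.25 mm/s = 0.08425 m/s. Path length L = v·t = 0.08425 m/s × 251.8 s = 21.21 m.
Convert: Hardness H = 89.32 HV × 9.807 MPa/HV = 876.0 MPa = 8.760e+08 Pa.
Collected in SI base units: W = 16.94 N, H = 8.760e+08 Pa, K = 7.496e-05.
Wear volume V = K·W·L/H = 7.496e-05 · 16.94 · 21.21 / 8.760e+08 = 3.075e-11 m³.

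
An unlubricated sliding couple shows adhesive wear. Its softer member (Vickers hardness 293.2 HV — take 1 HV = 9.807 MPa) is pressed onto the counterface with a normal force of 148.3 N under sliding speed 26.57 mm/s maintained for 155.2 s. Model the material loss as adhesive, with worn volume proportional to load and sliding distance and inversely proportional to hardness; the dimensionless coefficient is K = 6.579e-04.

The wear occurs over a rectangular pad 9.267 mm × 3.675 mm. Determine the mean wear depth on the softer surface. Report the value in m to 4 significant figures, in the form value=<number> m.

All working math holds full precision. Intermediate values are shown rounded; one last rounding to four significant digits.
Convert: Sliding speed v = 26.57 mm/s = 0.02657 m/s. Distance L = v·t = 0.02657 m/s × 155.2 s = 4.124 m.
Convert: Hardness H = 293.2 HV × 9.807 MPa/HV = 2875 MPa = 2.875e+09 Pa.
Convert: Pad sides 9.267 mm × 3.675 mm = 0.009267 m × 0.003675 m. Contact area A = 0.009267 m × 0.003675 m = 3.406e-05 m².
Restated in SI base units: W = 148.3 N, H = 2.875e+09 Pa, K = 6.579e-04.
Archard volume V = K·W·L/H = 6.579e-04 · 148.3 · 4.124 / 2.875e+09 = 1.399e-10 m³.
Average depth h = V/A = 1.399e-10 / 3.406e-05 = 4.109e-06 m.

value=4.109e-06 m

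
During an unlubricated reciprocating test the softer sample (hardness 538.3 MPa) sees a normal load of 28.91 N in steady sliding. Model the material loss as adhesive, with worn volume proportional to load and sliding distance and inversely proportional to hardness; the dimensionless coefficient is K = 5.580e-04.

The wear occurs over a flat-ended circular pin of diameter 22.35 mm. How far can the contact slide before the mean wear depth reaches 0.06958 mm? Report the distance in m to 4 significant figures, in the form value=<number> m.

Intermediate values are shown rounded — all arithmetic keeps exact precision — rounded just once to four significant figures.
Hardness H = 538.3 MPa = 5.383e+08 Pa.
Pin diameter d = 22.35 mm = 0.02235 m. Contact area A = π·d²/4 = π·(0.02235 m)²/4 = 3.923e-04 m².
Depth limit h_lim = 0.06958 mm = 6.958e-05 m.
SI base units throughout: W = 28.91 N, H = 5.383e+08 Pa, K = 5.580e-04.
Permissible volume V_lim = h_lim·A = 6.958e-05 · 3.923e-04 = 2.730e-08 m³.
Life L = V_lim·H/(K·W) = 2.730e-08 · 5.383e+08 / (5.580e-04 · 28.91) = 910.9 m.

value=910.9 m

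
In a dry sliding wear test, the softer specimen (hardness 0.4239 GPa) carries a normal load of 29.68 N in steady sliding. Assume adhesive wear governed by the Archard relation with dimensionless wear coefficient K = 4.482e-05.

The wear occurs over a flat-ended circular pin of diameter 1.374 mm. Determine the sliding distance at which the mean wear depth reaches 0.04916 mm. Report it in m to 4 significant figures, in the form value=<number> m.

value=23.23 m

All arithmetic keeps full float precision, and shown intermediates are rounded. Rounded once at the end: four significant digits.
Convert: Hardness H = 0.4239 GPa = 4.239e+08 Pa.
Convert: Pin diameter d = 1.374 mm = 0.001374 m. Contact area A = π·d²/4 = π·(0.001374 m)²/4 = 1.483e-06 m².
Convert: Depth limit h_lim = 0.04916 mm = 4.916e-05 m.
SI base units throughout: W = 29.68 N, H = 4.239e+08 Pa, K = 4.482e-05.
Volume at the limit: V_lim = h_lim·A = 4.916e-05 · 1.483e-06 = 7.289e-11 m³.
Thus life L = V_lim·H/(K·W) = 7.289e-11 · 4.239e+08 / (4.482e-05 · 29.68) = 23.23 m.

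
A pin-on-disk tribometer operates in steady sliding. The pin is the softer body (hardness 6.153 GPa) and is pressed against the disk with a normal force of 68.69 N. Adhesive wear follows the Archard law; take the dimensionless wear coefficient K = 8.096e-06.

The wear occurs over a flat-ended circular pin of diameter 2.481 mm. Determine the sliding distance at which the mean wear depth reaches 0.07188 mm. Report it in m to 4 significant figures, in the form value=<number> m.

value=3845 m

The intermediates appear rounded; the computation maintains exact precision — one last rounding, at four significant figures.
Convert: Hardness H = 6.153 GPa = 6.153e+09 Pa.
Convert: Pin diameter d = 2.481 mm = 0.002481 m. Contact area A = π·d²/4 = π·(0.002481 m)²/4 = 4.834e-06 m².
Convert: Depth limit h_lim = 0.07188 mm = 7.188e-05 m.
Expressed in SI base units: W = 68.69 N, H = 6.153e+09 Pa, K = 8.096e-06.
Allowed volume V_lim = h_lim·A = 7.188e-05 · 4.834e-06 = 3.475e-10 m³.
Thus life L = V_lim·H/(K·W) = 3.475e-10 · 6.153e+09 / (8.096e-06 · 68.69) = 3845 m.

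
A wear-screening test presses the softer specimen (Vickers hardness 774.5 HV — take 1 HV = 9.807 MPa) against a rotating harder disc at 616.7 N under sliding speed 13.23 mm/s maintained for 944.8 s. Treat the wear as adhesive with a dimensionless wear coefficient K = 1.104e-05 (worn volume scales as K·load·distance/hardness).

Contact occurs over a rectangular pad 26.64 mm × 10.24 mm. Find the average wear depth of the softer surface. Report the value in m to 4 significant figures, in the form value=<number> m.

Printed values are rounded — the computation runs at full precision; rounded once at the end to 4 significant digits.
Convert: Sliding speed v = 13.23 mm/s = 0.01323 m/s. Distance L = v·t = 0.01323 m/s × 944.8 s = 12.50 m.
Convert: Hardness H = 774.5 HV × 9.807 MPa/HV = 7596 MPa = 7.596e+09 Pa.
Convert: Pad sides 26.64 mm × 10.24 mm = 0.02664 m × 0.01024 m. Contact area A = 0.02664 m × 0.01024 m = 2.728e-04 m².
SI base units throughout: W = 616.7 N, H = 7.596e+09 Pa, K = 1.104e-05.
The Archard volume V = K·W·L/H = 1.104e-05 · 616.7 · 12.50 / 7.596e+09 = 1.120e-11 m³.
Depth h = V/A = 1.120e-11 / 2.728e-04 = 4.107e-08 m.

value=4.107e-08 m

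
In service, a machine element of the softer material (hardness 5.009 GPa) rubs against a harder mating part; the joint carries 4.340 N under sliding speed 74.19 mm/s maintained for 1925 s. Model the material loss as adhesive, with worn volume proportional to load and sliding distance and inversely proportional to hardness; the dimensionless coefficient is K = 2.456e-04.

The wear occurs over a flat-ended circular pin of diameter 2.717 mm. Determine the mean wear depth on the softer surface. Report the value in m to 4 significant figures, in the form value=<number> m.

All working math maintains full float precision, and the intermediates are shown rounded — one last rounding: four significant figures.
Sliding speed v = 74.19 mm/s = 0.07419 m/s. The distance L = v·t = 0.07419 m/s × 1925 s = 142.8 m.
Hardness H = 5.009 GPa = 5.009e+09 Pa.
Pin diameter d = 2.717 mm = 0.002717 m. Contact area A = π·d²/4 = π·(0.002717 m)²/4 = 5.798e-06 m².
SI base units throughout: W = 4.340 N, H = 5.009e+09 Pa, K = 2.456e-04.
The Archard volume V = K·W·L/H = 2.456e-04 · 4.340 · 142.8 / 5.009e+09 = 3.039e-11 m³.
Average depth h = V/A = 3.039e-11 / 5.798e-06 = 5.242e-06 m.

value=5.242e-06 m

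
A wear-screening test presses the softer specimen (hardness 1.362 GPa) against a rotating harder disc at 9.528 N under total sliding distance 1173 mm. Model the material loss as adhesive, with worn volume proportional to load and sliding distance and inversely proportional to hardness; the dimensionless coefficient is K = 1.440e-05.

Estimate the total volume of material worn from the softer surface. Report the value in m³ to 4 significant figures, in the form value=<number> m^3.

Displayed values are rounded; the computation runs at full precision — rounded once at the end, at four significant figures.
Sliding distance L = 1173 mm = 1.173 m.
Hardness H = 1.362 GPa = 1.362e+09 Pa.
In SI base units, W = 9.528 N, H = 1.362e+09 Pa, K = 1.440e-05.
Apply Archard: V = K·W·L/H = 1.440e-05 · 9.528 · 1.173 / 1.362e+09 = 1.182e-13 m³.

value=1.182e-13 m^3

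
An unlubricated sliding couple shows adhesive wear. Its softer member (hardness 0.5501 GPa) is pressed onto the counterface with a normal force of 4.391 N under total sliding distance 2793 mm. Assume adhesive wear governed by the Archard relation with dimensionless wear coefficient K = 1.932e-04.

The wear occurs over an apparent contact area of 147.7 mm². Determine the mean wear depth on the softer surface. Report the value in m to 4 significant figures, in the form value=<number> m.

All arithmetic keeps exact precision. Quoted intermediates are rounded; one final rounding: 4 significant figures.
Convert: Path length L = 2793 mm = 2.793 m.
Convert: Hardness H = 0.5501 GPa = 5.501e+08 Pa.
Convert: Contact area A = 147.7 mm² = 1.477e-04 m².
Working in SI base units: W = 4.391 N, H = 5.501e+08 Pa, K = 1.932e-04.
Archard volume V = K·W·L/H = 1.932e-04 · 4.391 · 2.793 / 5.501e+08 = 4.307e-12 m³.
Depth of wear h = V/A = 4.307e-12 / 1.477e-04 = 2.916e-08 m.

value=2.916e-08 m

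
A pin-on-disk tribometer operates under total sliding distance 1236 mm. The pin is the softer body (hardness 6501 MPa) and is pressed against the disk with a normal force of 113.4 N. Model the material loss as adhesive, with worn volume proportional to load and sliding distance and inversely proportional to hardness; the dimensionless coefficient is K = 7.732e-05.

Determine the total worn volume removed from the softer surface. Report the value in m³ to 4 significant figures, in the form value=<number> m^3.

value=1.667e-12 m^3

All arithmetic keeps full precision; the intermediates appear rounded; one last rounding: 4 significant figures.
Distance L = 1236 mm = 1.236 m.
Hardness H = 6501 MPa = 6.501e+09 Pa.
SI base units throughout: W = 113.4 N, H = 6.501e+09 Pa, K = 7.732e-05.
Archard relation: V = K·W·L/H = 7.732e-05 · 113.4 · 1.236 / 6.501e+09 = 1.667e-12 m³.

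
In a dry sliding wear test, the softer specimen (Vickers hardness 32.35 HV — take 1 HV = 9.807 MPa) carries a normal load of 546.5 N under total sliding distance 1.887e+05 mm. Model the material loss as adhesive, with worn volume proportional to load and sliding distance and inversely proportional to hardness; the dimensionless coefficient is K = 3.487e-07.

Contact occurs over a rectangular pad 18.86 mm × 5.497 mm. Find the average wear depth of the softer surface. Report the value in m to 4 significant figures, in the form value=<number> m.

The computation maintains full float precision; displayed values are rounded — a single final rounding: 4 significant figures.
Convert: The distance L = 1.887e+05 mm = 188.7 m.
Convert: Hardness H = 32.35 HV × 9.807 MPa/HV = 317.3 MPa = 3.173e+08 Pa.
Convert: Pad sides 18.86 mm × 5.497 mm = 0.01886 m × 0.005497 m. Contact area A = 0.01886 m × 0.005497 m = 1.037e-04 m².
In SI base units: W = 546.5 N, H = 3.173e+08 Pa, K = 3.487e-07.
By Archard's law, V = K·W·L/H = 3.487e-07 · 546.5 · 188.7 / 3.173e+08 = 1.133e-10 m³.
Wear depth h = V/A = 1.133e-10 / 1.037e-04 = 1.093e-06 m.

value=1.093e-06 m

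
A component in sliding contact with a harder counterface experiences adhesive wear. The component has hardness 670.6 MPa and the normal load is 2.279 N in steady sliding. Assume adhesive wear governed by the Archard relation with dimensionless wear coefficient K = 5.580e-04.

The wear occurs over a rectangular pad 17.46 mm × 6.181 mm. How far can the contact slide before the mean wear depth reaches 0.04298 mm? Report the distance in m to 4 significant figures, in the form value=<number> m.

value=2446 m

All working math holds full precision — intermediate values are shown rounded — a lone final rounding to 4 significant digits.
Convert: Hardness H = 670.6 MPa = 6.706e+08 Pa.
Convert: Pad sides 17.46 mm × 6.181 mm = 0.01746 m × 0.006181 m. Contact area A = 0.01746 m × 0.006181 m = 1.079e-04 m².
Convert: Depth limit h_lim = 0.04298 mm = 4.298e-05 m.
Expressed in SI base units: W = 2.279 N, H = 6.706e+08 Pa, K = 5.580e-04.
Permissible volume V_lim = h_lim·A = 4.298e-05 · 1.079e-04 = 4.638e-09 m³.
Life L = V_lim·H/(K·W) = 4.638e-09 · 6.706e+08 / (5.580e-04 · 2.279) = 2446 m.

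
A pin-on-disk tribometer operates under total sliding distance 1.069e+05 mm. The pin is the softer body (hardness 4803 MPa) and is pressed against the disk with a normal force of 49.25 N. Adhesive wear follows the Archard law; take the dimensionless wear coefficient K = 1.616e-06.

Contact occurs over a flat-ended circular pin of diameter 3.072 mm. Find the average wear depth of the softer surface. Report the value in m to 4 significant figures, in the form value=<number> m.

Every step runs at exact precision, and intermediates are printed rounded; one last rounding, at 4 significant figures.
Distance L = 1.069e+05 mm = 106.9 m.
Hardness H = 4803 MPa = 4.803e+09 Pa.
Pin diameter d = 3.072 mm = 0.003072 m. Contact area A = π·d²/4 = π·(0.003072 m)²/4 = 7.412e-06 m².
Expressed in SI base units: W = 49.25 N, H = 4.803e+09 Pa, K = 1.616e-06.
Apply Archard: V = K·W·L/H = 1.616e-06 · 49.25 · 106.9 / 4.803e+09 = 1.771e-12 m³.
Mean depth h = V/A = 1.771e-12 / 7.412e-06 = 2.390e-07 m.

value=2.390e-07 m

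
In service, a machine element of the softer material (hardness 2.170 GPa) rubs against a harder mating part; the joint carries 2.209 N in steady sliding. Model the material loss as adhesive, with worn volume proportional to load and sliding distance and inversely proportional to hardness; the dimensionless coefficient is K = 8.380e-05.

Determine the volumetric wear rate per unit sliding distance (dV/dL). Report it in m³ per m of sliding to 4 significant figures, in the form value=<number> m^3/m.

The intermediates are printed rounded, and all working math keeps full float precision — rounded just once: 4 significant digits.
Convert: Hardness H = 2.170 GPa = 2.170e+09 Pa.
In SI base units: W = 2.209 N, H = 2.170e+09 Pa, K = 8.380e-05.
Volumetric rate dV/dL = K·W/H (independent of L): 8.380e-05 · 2.209 / 2.170e+09 = 8.531e-14 m³/m.

value=8.531e-14 m^3/m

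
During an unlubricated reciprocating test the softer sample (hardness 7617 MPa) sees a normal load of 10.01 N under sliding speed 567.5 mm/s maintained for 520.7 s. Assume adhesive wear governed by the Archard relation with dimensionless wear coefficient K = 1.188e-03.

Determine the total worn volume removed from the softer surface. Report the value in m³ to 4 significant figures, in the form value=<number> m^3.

value=4.613e-10 m^3

Intermediates are shown rounded — the computation runs at exact precision; rounded just once, at 4 significant digits.
Sliding speed v = 567.5 mm/s = 0.5675 m/s. Sliding distance L = v·t = 0.5675 m/s × 520.7 s = 295.5 m.
Hardness H = 7617 MPa = 7.617e+09 Pa.
Restated in SI base units: W = 10.01 N, H = 7.617e+09 Pa, K = 1.188e-03.
Worn volume V = K·W·L/H = 1.188e-03 · 10.01 · 295.5 / 7.617e+09 = 4.613e-10 m³.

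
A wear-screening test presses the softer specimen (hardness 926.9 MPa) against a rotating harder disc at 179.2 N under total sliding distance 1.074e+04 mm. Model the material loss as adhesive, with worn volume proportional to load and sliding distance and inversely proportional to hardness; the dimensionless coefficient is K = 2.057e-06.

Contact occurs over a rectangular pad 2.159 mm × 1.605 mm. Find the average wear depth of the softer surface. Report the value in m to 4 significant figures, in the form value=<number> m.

value=1.233e-06 m

Each operation maintains full float precision — intermediate values appear rounded; rounded once at the end to four significant digits.
Convert: The distance L = 1.074e+04 mm = 10.74 m.
Convert: Hardness H = 926.9 MPa = 9.269e+08 Pa.
Convert: Pad sides 2.159 mm × 1.605 mm = 0.002159 m × 0.001605 m. Contact area A = 0.002159 m × 0.001605 m = 3.465e-06 m².
As SI base values: W = 179.2 N, H = 9.269e+08 Pa, K = 2.057e-06.
The Archard volume V = K·W·L/H = 2.057e-06 · 179.2 · 10.74 / 9.269e+08 = 4.271e-12 m³.
Depth h = V/A = 4.271e-12 / 3.465e-06 = 1.233e-06 m.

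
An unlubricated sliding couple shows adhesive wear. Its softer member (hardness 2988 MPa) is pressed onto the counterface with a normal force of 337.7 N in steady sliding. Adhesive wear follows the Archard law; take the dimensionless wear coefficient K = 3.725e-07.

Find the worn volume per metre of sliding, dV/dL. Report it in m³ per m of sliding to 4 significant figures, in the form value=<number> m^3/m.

The algebra carries exact precision; intermediate values are shown rounded; rounded once at the end: 4 significant digits.
Convert: Hardness H = 2988 MPa = 2.988e+09 Pa.
In SI base units: W = 337.7 N, H = 2.988e+09 Pa, K = 3.725e-07.
Wear rate dV/dL = K·W/H, so: 3.725e-07 · 337.7 / 2.988e+09 = 4.210e-14 m³/m.

value=4.210e-14 m^3/m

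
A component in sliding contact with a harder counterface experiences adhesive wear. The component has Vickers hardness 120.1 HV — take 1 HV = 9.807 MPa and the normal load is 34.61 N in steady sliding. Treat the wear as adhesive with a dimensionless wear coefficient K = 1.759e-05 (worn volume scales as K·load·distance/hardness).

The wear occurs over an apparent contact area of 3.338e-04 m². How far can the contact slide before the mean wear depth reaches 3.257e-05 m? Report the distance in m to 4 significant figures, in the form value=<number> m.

value=2.103e+04 m

Intermediate values are displayed rounded, and each operation maintains full float precision, and one final rounding, at four significant digits.
Hardness H = 120.1 HV × 9.807 MPa/HV = 1178 MPa = 1.178e+09 Pa.
SI base units throughout: W = 34.61 N, H = 1.178e+09 Pa, K = 1.759e-05.
Volume at the limit: V_lim = h_lim·A = 3.257e-05 · 3.338e-04 = 1.087e-08 m³.
So the life L = V_lim·H/(K·W) = 1.087e-08 · 1.178e+09 / (1.759e-05 · 34.61) = 2.103e+04 m.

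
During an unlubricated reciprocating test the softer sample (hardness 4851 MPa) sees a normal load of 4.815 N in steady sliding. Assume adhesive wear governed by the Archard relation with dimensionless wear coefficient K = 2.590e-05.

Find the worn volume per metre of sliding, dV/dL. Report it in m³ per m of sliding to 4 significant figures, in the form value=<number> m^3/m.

The intermediates are printed rounded — the algebra carries full float precision. Rounded just once to 4 significant figures.
Convert: Hardness H = 4851 MPa = 4.851e+09 Pa.
In SI base units: W = 4.815 N, H = 4.851e+09 Pa, K = 2.590e-05.
Sliding wear rate dV/dL = K·W/H — distance-free: 2.590e-05 · 4.815 / 4.851e+09 = 2.571e-14 m³/m.

value=2.571e-14 m^3/m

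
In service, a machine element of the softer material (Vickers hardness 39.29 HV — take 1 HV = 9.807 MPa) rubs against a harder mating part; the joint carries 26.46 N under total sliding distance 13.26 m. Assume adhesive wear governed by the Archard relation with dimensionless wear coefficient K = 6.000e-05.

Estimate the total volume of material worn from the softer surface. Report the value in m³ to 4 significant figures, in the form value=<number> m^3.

All arithmetic runs at full precision. Intermediate values are shown rounded, and rounded once at the end: four significant digits.
Hardness H = 39.29 HV × 9.807 MPa/HV = 385.3 MPa = 3.853e+08 Pa.
As SI base values: W = 26.46 N, H = 3.853e+08 Pa, K = 6.000e-05.
The Archard volume V = K·W·L/H = 6.000e-05 · 26.46 · 13.26 / 3.853e+08 = 5.463e-11 m³.

value=5.463e-11 m^3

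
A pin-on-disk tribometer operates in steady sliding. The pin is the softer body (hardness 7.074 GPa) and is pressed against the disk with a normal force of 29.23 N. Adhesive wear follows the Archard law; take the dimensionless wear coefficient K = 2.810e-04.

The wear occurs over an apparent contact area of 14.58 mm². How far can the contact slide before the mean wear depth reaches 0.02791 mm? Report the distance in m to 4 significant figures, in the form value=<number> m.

value=350.5 m

Printed values are rounded; the computation holds exact precision; one last rounding to four significant figures.
Convert: Hardness H = 7.074 GPa = 7.074e+09 Pa.
Convert: Contact area A = 14.58 mm² = 1.458e-05 m².
Convert: Depth limit h_lim = 0.02791 mm = 2.791e-05 m.
In SI base units: W = 29.23 N, H = 7.074e+09 Pa, K = 2.810e-04.
Wearable volume V_lim = h_lim·A = 2.791e-05 · 1.458e-05 = 4.069e-10 m³.
Sliding life L = V_lim·H/(K·W) = 4.069e-10 · 7.074e+09 / (2.810e-04 · 29.23) = 350.5 m.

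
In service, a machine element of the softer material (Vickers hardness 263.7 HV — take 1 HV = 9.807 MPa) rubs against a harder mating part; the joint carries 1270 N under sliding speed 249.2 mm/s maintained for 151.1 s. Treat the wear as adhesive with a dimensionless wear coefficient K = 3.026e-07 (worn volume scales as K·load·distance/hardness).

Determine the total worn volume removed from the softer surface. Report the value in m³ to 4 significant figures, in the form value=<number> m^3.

Printed values are rounded; the computation holds full precision. Rounded just once to 4 significant digits.
Convert: Sliding speed v = 249.2 mm/s = 0.2492 m/s. Sliding distance L = v·t = 0.2492 m/s × 151.1 s = 37.65 m.
Convert: Hardness H = 263.7 HV × 9.807 MPa/HV = 2586 MPa = 2.586e+09 Pa.
As SI base values: W = 1270 N, H = 2.586e+09 Pa, K = 3.026e-07.
The Archard volume V = K·W·L/H = 3.026e-07 · 1270 · 37.65 / 2.586e+09 = 5.595e-12 m³.

value=5.595e-12 m^3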